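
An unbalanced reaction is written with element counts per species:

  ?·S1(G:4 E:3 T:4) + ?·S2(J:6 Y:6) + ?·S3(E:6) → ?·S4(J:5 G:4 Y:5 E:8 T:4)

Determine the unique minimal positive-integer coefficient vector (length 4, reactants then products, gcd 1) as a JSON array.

J: 6·0+5·6+5·0 = 30 | 6·5 = 30
G: 6·4+5·0+5·0 = 24 | 6·4 = 24
Y: 6·0+5·6+5·0 = 30 | 6·5 = 30
E: 6·3+5·0+5·6 = 48 | 6·8 = 48
T: 6·4+5·0+5·0 = 24 | 6·4 = 24
gcd(6,5,5,6) = 1

Coefficients: [6, 5, 5, 6]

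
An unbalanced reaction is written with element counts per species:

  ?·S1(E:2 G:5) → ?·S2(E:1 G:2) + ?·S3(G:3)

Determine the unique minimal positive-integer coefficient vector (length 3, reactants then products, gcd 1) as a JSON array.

E: 3·2 = 6 | 6·1+1·0 = 6
G: 3·5 = 15 | 6·2+1·3 = 15
gcd(3,6,1) = 1

Coefficients: [3, 6, 1]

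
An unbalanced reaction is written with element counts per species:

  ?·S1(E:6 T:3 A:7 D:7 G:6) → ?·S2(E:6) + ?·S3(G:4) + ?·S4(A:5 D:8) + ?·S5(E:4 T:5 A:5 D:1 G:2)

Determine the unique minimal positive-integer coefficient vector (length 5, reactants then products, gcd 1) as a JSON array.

E: 5·6 = 30 | 3·6+6·0+4·0+3·4 = 30
T: 5·3 = 15 | 3·0+6·0+4·0+3·5 = 15
A: 5·7 = 35 | 3·0+6·0+4·5+3·5 = 35
D: 5·7 = 35 | 3·0+6·0+4·8+3·1 = 35
G: 5·6 = 30 | 3·0+6·4+4·0+3·2 = 30
gcd(5,3,6,4,3) = 1

Coefficients: [5, 3, 6, 4, 3]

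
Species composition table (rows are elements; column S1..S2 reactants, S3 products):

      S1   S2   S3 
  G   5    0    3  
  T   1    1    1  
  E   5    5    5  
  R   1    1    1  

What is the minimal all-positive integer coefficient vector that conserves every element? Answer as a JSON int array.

Coefficients: [3, 2, 5]

G: 3·5+2·0 = 15 | 5·3 = 15
T: 3·1+2·1 = 5 | 5·1 = 5
E: 3·5+2·5 = 25 | 5·5 = 25
R: 3·1+2·1 = 5 | 5·1 = 5
gcd(3,2,5) = 1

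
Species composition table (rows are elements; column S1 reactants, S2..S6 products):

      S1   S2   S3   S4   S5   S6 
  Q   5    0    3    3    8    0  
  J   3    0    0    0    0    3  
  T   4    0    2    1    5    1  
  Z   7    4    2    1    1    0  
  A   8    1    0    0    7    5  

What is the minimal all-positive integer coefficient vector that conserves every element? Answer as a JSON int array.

Coefficients: [4, 5, 3, 1, 1, 4]

Q: 4·5 = 20 | 5·0+3·3+1·3+1·8+4·0 = 20
J: 4·3 = 12 | 5·0+3·0+1·0+1·0+4·3 = 12
T: 4·4 = 16 | 5·0+3·2+1·1+1·5+4·1 = 16
Z: 4·7 = 28 | 5·4+3·2+1·1+1·1+4·0 = 28
A: 4·8 = 32 | 5·1+3·0+1·0+1·7+4·5 = 32
gcd(4,5,3,1,1,4) = 1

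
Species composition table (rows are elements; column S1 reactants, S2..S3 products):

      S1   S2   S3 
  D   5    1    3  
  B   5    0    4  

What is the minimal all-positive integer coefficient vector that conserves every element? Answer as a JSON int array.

Coefficients: [4, 5, 5]

D: 4·5 = 20 | 5·1+5·3 = 20
B: 4·5 = 20 | 5·0+5·4 = 20
gcd(4,5,5) = 1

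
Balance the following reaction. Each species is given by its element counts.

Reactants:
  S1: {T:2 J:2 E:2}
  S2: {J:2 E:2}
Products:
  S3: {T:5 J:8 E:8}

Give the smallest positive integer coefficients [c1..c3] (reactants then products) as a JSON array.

T: 5·2+3·0 = 10 | 2·5 = 10
J: 5·2+3·2 = 16 | 2·8 = 16
E: 5·2+3·2 = 16 | 2·8 = 16
gcd(5,3,2) = 1

Coefficients: [5, 3, 2]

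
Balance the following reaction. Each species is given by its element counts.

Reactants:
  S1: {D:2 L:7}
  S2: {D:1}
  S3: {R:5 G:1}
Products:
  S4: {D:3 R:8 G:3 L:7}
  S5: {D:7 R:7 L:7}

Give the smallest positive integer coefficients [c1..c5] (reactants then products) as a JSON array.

D: 2·2+6·1+3·0 = 10 | 1·3+1·7 = 10
R: 2·0+6·0+3·5 = 15 | 1·8+1·7 = 15
G: 2·0+6·0+3·1 = 3 | 1·3+1·0 = 3
L: 2·7+6·0+3·0 = 14 | 1·7+1·7 = 14
gcd(2,6,3,1,1) = 1

Coefficients: [2, 6, 3, 1, 1]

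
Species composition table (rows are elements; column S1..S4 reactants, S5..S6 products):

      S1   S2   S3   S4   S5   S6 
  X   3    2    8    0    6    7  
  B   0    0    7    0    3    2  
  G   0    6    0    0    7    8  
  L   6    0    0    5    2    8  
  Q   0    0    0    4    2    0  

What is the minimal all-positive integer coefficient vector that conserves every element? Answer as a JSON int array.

X: 1·3+6·2+2·8+2·0 = 31 | 4·6+1·7 = 31
B: 1·0+6·0+2·7+2·0 = 14 | 4·3+1·2 = 14
G: 1·0+6·6+2·0+2·0 = 36 | 4·7+1·8 = 36
L: 1·6+6·0+2·0+2·5 = 16 | 4·2+1·8 = 16
Q: 1·0+6·0+2·0+2·4 = 8 | 4·2+1·0 = 8
gcd(1,6,2,2,4,1) = 1

Coefficients: [1, 6, 2, 2, 4, 1]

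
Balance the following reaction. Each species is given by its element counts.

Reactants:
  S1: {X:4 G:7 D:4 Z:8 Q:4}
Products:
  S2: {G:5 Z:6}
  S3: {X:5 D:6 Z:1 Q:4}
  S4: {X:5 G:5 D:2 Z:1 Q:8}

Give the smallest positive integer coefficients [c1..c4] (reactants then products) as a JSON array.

X: 5·4 = 20 | 6·0+3·5+1·5 = 20
G: 5·7 = 35 | 6·5+3·0+1·5 = 35
D: 5·4 = 20 | 6·0+3·6+1·2 = 20
Z: 5·8 = 40 | 6·6+3·1+1·1 = 40
Q: 5·4 = 20 | 6·0+3·4+1·8 = 20
gcd(5,6,3,1) = 1

Coefficients: [5, 6, 3, 1]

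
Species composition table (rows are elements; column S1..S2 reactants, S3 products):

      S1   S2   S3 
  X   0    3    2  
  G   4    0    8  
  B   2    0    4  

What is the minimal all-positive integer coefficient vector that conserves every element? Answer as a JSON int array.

X: 6·0+2·3 = 6 | 3·2 = 6
G: 6·4+2·0 = 24 | 3·8 = 24
B: 6·2+2·0 = 12 | 3·4 = 12
gcd(6,2,3) = 1

Coefficients: [6, 2, 3]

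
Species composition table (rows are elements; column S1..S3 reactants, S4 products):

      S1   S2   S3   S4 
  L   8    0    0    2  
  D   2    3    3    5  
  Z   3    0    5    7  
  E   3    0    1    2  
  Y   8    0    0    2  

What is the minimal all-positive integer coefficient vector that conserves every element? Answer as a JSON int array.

Coefficients: [1, 1, 5, 4]

L: 1·8+1·0+5·0 = 8 | 4·2 = 8
D: 1·2+1·3+5·3 = 20 | 4·5 = 20
Z: 1·3+1·0+5·5 = 28 | 4·7 = 28
E: 1·3+1·0+5·1 = 8 | 4·2 = 8
Y: 1·8+1·0+5·0 = 8 | 4·2 = 8
gcd(1,1,5,4) = 1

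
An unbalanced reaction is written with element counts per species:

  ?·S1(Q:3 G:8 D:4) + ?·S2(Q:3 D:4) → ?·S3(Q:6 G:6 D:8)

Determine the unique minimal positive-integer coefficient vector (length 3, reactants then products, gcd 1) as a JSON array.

Q: 3·3+5·3 = 24 | 4·6 = 24
G: 3·8+5·0 = 24 | 4·6 = 24
D: 3·4+5·4 = 32 | 4·8 = 32
gcd(3,5,4) = 1

Coefficients: [3, 5, 4]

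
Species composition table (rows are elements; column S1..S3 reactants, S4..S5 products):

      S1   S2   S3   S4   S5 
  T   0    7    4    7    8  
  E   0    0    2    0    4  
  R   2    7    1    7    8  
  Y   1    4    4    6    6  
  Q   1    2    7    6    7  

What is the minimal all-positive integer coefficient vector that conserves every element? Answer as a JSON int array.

Coefficients: [6, 5, 4, 5, 2]

T: 6·0+5·7+4·4 = 51 | 5·7+2·8 = 51
E: 6·0+5·0+4·2 = 8 | 5·0+2·4 = 8
R: 6·2+5·7+4·1 = 51 | 5·7+2·8 = 51
Y: 6·1+5·4+4·4 = 42 | 5·6+2·6 = 42
Q: 6·1+5·2+4·7 = 44 | 5·6+2·7 = 44
gcd(6,5,4,5,2) = 1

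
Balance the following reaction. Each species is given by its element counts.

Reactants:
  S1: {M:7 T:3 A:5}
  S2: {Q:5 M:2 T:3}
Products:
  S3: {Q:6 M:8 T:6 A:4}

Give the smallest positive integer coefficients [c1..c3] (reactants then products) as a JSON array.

Coefficients: [4, 6, 5]

Q: 4·0+6·5 = 30 | 5·6 = 30
M: 4·7+6·2 = 40 | 5·8 = 40
T: 4·3+6·3 = 30 | 5·6 = 30
A: 4·5+6·0 = 20 | 5·4 = 20
gcd(4,6,5) = 1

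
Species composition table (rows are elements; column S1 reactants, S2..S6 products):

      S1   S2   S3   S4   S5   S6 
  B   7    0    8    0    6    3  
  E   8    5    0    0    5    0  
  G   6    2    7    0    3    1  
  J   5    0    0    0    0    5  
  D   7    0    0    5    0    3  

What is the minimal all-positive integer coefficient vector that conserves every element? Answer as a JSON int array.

Coefficients: [5, 6, 1, 4, 2, 5]

B: 5·7 = 35 | 6·0+1·8+4·0+2·6+5·3 = 35
E: 5·8 = 40 | 6·5+1·0+4·0+2·5+5·0 = 40
G: 5·6 = 30 | 6·2+1·7+4·0+2·3+5·1 = 30
J: 5·5 = 25 | 6·0+1·0+4·0+2·0+5·5 = 25
D: 5·7 = 35 | 6·0+1·0+4·5+2·0+5·3 = 35
gcd(5,6,1,4,2,5) = 1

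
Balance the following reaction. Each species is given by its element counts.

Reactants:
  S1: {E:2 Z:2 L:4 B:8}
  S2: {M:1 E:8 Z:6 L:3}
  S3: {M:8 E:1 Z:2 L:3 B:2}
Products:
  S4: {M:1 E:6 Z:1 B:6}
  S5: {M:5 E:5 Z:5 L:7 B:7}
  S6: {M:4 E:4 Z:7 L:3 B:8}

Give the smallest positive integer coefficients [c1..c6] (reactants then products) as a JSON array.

Coefficients: [6, 3, 4, 1, 6, 1]

M: 6·0+3·1+4·8 = 35 | 1·1+6·5+1·4 = 35
E: 6·2+3·8+4·1 = 40 | 1·6+6·5+1·4 = 40
Z: 6·2+3·6+4·2 = 38 | 1·1+6·5+1·7 = 38
L: 6·4+3·3+4·3 = 45 | 1·0+6·7+1·3 = 45
B: 6·8+3·0+4·2 = 56 | 1·6+6·7+1·8 = 56
gcd(6,3,4,1,6,1) = 1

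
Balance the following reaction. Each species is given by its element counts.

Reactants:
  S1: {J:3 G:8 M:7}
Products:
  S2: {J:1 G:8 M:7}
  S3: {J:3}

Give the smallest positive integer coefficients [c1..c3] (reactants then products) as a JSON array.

J: 3·3 = 9 | 3·1+2·3 = 9
G: 3·8 = 24 | 3·8+2·0 = 24
M: 3·7 = 21 | 3·7+2·0 = 21
gcd(3,3,2) = 1

Coefficients: [3, 3, 2]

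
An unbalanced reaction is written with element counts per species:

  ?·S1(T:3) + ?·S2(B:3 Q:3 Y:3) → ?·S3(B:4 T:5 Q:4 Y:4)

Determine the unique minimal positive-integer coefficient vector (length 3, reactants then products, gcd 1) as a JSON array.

Coefficients: [5, 4, 3]

B: 5·0+4·3 = 12 | 3·4 = 12
T: 5·3+4·0 = 15 | 3·5 = 15
Q: 5·0+4·3 = 12 | 3·4 = 12
Y: 5·0+4·3 = 12 | 3·4 = 12
gcd(5,4,3) = 1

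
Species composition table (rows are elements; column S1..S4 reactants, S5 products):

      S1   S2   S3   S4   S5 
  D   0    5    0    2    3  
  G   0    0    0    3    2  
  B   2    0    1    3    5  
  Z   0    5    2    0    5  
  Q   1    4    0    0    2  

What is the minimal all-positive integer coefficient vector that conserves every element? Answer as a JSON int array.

D: 2·0+1·5+5·0+2·2 = 9 | 3·3 = 9
G: 2·0+1·0+5·0+2·3 = 6 | 3·2 = 6
B: 2·2+1·0+5·1+2·3 = 15 | 3·5 = 15
Z: 2·0+1·5+5·2+2·0 = 15 | 3·5 = 15
Q: 2·1+1·4+5·0+2·0 = 6 | 3·2 = 6
gcd(2,1,5,2,3) = 1

Coefficients: [2, 1, 5, 2, 3]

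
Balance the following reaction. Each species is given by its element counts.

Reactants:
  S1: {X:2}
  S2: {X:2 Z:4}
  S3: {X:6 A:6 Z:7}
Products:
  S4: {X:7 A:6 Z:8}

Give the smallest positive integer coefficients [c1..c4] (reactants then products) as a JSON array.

Coefficients: [1, 1, 4, 4]

X: 1·2+1·2+4·6 = 28 | 4·7 = 28
A: 1·0+1·0+4·6 = 24 | 4·6 = 24
Z: 1·0+1·4+4·7 = 32 | 4·8 = 32
gcd(1,1,4,4) = 1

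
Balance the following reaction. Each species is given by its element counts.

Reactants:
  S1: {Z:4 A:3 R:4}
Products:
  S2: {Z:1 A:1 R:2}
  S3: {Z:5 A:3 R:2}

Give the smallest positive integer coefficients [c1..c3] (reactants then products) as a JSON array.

Z: 2·4 = 8 | 3·1+1·5 = 8
A: 2·3 = 6 | 3·1+1·3 = 6
R: 2·4 = 8 | 3·2+1·2 = 8
gcd(2,3,1) = 1

Coefficients: [2, 3, 1]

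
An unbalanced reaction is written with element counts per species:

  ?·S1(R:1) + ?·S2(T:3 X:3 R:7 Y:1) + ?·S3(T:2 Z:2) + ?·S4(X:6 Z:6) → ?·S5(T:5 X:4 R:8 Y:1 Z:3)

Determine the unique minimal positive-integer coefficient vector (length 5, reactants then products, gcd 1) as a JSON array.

T: 6·0+6·3+6·2+1·0 = 30 | 6·5 = 30
X: 6·0+6·3+6·0+1·6 = 24 | 6·4 = 24
R: 6·1+6·7+6·0+1·0 = 48 | 6·8 = 48
Y: 6·0+6·1+6·0+1·0 = 6 | 6·1 = 6
Z: 6·0+6·0+6·2+1·6 = 18 | 6·3 = 18
gcd(6,6,6,1,6) = 1

Coefficients: [6, 6, 6, 1, 6]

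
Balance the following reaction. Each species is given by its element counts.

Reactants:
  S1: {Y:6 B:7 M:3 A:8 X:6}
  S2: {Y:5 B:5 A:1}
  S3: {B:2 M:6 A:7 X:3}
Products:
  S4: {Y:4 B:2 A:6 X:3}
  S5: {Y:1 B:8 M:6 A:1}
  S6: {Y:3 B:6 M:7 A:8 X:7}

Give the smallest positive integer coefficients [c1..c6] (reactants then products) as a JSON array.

Coefficients: [5, 1, 3, 6, 2, 3]

Y: 5·6+1·5+3·0 = 35 | 6·4+2·1+3·3 = 35
B: 5·7+1·5+3·2 = 46 | 6·2+2·8+3·6 = 46
M: 5·3+1·0+3·6 = 33 | 6·0+2·6+3·7 = 33
A: 5·8+1·1+3·7 = 62 | 6·6+2·1+3·8 = 62
X: 5·6+1·0+3·3 = 39 | 6·3+2·0+3·7 = 39
gcd(5,1,3,6,2,3) = 1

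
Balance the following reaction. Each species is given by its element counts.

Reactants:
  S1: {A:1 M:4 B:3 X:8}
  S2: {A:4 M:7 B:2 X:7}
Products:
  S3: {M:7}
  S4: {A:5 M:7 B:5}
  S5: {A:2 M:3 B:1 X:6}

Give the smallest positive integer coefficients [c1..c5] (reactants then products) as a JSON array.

Coefficients: [1, 4, 1, 1, 6]

A: 1·1+4·4 = 17 | 1·0+1·5+6·2 = 17
M: 1·4+4·7 = 32 | 1·7+1·7+6·3 = 32
B: 1·3+4·2 = 11 | 1·0+1·5+6·1 = 11
X: 1·8+4·7 = 36 | 1·0+1·0+6·6 = 36
gcd(1,4,1,1,6) = 1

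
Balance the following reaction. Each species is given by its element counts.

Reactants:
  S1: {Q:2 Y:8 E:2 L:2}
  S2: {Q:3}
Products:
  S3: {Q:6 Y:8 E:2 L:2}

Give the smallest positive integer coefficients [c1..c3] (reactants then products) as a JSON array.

Q: 3·2+4·3 = 18 | 3·6 = 18
Y: 3·8+4·0 = 24 | 3·8 = 24
E: 3·2+4·0 = 6 | 3·2 = 6
L: 3·2+4·0 = 6 | 3·2 = 6
gcd(3,4,3) = 1

Coefficients: [3, 4, 3]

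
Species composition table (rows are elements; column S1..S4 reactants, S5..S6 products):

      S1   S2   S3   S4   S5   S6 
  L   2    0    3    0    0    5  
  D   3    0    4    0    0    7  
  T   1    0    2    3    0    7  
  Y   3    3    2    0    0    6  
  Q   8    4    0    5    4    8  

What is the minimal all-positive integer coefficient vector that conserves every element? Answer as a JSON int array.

L: 3·2+1·0+3·3+4·0 = 15 | 6·0+3·5 = 15
D: 3·3+1·0+3·4+4·0 = 21 | 6·0+3·7 = 21
T: 3·1+1·0+3·2+4·3 = 21 | 6·0+3·7 = 21
Y: 3·3+1·3+3·2+4·0 = 18 | 6·0+3·6 = 18
Q: 3·8+1·4+3·0+4·5 = 48 | 6·4+3·8 = 48
gcd(3,1,3,4,6,3) = 1

Coefficients: [3, 1, 3, 4, 6, 3]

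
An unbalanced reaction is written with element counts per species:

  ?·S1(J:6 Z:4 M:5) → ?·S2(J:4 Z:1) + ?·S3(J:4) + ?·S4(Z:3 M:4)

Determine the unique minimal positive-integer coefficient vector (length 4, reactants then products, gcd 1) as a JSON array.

Coefficients: [4, 1, 5, 5]

J: 4·6 = 24 | 1·4+5·4+5·0 = 24
Z: 4·4 = 16 | 1·1+5·0+5·3 = 16
M: 4·5 = 20 | 1·0+5·0+5·4 = 20
gcd(4,1,5,5) = 1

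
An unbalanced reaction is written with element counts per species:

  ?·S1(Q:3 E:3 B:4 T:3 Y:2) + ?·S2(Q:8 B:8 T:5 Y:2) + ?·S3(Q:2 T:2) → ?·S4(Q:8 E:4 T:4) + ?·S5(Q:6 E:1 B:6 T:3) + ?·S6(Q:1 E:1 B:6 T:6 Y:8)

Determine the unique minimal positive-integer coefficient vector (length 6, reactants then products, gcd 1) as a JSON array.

Coefficients: [4, 4, 1, 1, 6, 2]

Q: 4·3+4·8+1·2 = 46 | 1·8+6·6+2·1 = 46
E: 4·3+4·0+1·0 = 12 | 1·4+6·1+2·1 = 12
B: 4·4+4·8+1·0 = 48 | 1·0+6·6+2·6 = 48
T: 4·3+4·5+1·2 = 34 | 1·4+6·3+2·6 = 34
Y: 4·2+4·2+1·0 = 16 | 1·0+6·0+2·8 = 16
gcd(4,4,1,1,6,2) = 1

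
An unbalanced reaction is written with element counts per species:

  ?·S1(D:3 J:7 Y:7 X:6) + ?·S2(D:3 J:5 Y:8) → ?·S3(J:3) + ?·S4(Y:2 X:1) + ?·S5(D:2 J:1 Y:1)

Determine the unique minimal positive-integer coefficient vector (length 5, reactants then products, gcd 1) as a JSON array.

Coefficients: [1, 1, 3, 6, 3]

D: 1·3+1·3 = 6 | 3·0+6·0+3·2 = 6
J: 1·7+1·5 = 12 | 3·3+6·0+3·1 = 12
Y: 1·7+1·8 = 15 | 3·0+6·2+3·1 = 15
X: 1·6+1·0 = 6 | 3·0+6·1+3·0 = 6
gcd(1,1,3,6,3) = 1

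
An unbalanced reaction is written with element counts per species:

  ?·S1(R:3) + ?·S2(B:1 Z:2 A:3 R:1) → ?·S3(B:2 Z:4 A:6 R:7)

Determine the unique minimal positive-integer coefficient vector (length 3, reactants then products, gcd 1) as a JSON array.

Coefficients: [5, 6, 3]

B: 5·0+6·1 = 6 | 3·2 = 6
Z: 5·0+6·2 = 12 | 3·4 = 12
A: 5·0+6·3 = 18 | 3·6 = 18
R: 5·3+6·1 = 21 | 3·7 = 21
gcd(5,6,3) = 1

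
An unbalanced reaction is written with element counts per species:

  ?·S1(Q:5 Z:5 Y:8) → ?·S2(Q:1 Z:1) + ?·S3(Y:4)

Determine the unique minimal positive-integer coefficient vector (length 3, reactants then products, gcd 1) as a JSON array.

Q: 1·5 = 5 | 5·1+2·0 = 5
Z: 1·5 = 5 | 5·1+2·0 = 5
Y: 1·8 = 8 | 5·0+2·4 = 8
gcd(1,5,2) = 1

Coefficients: [1, 5, 2]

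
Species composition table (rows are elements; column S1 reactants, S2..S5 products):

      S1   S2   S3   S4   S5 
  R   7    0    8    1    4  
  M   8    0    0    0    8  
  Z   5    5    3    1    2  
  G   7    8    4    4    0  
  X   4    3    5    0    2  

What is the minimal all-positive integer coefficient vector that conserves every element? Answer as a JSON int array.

Coefficients: [4, 1, 1, 4, 4]

R: 4·7 = 28 | 1·0+1·8+4·1+4·4 = 28
M: 4·8 = 32 | 1·0+1·0+4·0+4·8 = 32
Z: 4·5 = 20 | 1·5+1·3+4·1+4·2 = 20
G: 4·7 = 28 | 1·8+1·4+4·4+4·0 = 28
X: 4·4 = 16 | 1·3+1·5+4·0+4·2 = 16
gcd(4,1,1,4,4) = 1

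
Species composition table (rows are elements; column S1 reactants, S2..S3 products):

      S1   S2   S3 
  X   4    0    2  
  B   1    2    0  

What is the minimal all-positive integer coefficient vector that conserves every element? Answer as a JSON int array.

Coefficients: [2, 1, 4]

X: 2·4 = 8 | 1·0+4·2 = 8
B: 2·1 = 2 | 1·2+4·0 = 2
gcd(2,1,4) = 1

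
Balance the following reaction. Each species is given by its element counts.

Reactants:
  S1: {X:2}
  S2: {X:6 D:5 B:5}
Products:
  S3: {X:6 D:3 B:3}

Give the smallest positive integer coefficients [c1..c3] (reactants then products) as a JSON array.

X: 6·2+3·6 = 30 | 5·6 = 30
D: 6·0+3·5 = 15 | 5·3 = 15
B: 6·0+3·5 = 15 | 5·3 = 15
gcd(6,3,5) = 1

Coefficients: [6, 3, 5]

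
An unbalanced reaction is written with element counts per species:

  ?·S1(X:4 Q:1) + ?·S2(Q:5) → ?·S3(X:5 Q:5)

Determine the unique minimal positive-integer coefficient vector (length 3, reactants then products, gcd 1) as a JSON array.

X: 5·4+3·0 = 20 | 4·5 = 20
Q: 5·1+3·5 = 20 | 4·5 = 20
gcd(5,3,4) = 1

Coefficients: [5, 3, 4]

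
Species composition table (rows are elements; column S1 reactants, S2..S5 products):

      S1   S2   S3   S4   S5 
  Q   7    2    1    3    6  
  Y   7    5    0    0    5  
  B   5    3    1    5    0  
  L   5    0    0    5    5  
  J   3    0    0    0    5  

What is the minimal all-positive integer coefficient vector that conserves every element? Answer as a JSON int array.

Q: 5·7 = 35 | 4·2+3·1+2·3+3·6 = 35
Y: 5·7 = 35 | 4·5+3·0+2·0+3·5 = 35
B: 5·5 = 25 | 4·3+3·1+2·5+3·0 = 25
L: 5·5 = 25 | 4·0+3·0+2·5+3·5 = 25
J: 5·3 = 15 | 4·0+3·0+2·0+3·5 = 15
gcd(5,4,3,2,3) = 1

Coefficients: [5, 4, 3, 2, 3]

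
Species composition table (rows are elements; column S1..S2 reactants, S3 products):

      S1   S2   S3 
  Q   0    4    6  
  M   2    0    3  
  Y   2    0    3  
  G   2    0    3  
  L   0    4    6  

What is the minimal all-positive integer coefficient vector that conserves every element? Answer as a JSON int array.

Q: 3·0+3·4 = 12 | 2·6 = 12
M: 3·2+3·0 = 6 | 2·3 = 6
Y: 3·2+3·0 = 6 | 2·3 = 6
G: 3·2+3·0 = 6 | 2·3 = 6
L: 3·0+3·4 = 12 | 2·6 = 12
gcd(3,3,2) = 1

Coefficients: [3, 3, 2]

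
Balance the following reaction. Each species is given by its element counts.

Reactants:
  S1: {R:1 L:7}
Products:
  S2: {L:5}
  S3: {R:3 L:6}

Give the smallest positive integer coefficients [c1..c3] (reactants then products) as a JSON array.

Coefficients: [3, 3, 1]

R: 3·1 = 3 | 3·0+1·3 = 3
L: 3·7 = 21 | 3·5+1·6 = 21
gcd(3,3,1) = 1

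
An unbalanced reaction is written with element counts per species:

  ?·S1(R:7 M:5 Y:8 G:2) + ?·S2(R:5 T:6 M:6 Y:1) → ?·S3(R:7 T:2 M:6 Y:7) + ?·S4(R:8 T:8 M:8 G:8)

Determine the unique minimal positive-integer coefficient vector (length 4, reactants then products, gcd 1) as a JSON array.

R: 4·7+3·5 = 43 | 5·7+1·8 = 43
T: 4·0+3·6 = 18 | 5·2+1·8 = 18
M: 4·5+3·6 = 38 | 5·6+1·8 = 38
Y: 4·8+3·1 = 35 | 5·7+1·0 = 35
G: 4·2+3·0 = 8 | 5·0+1·8 = 8
gcd(4,3,5,1) = 1

Coefficients: [4, 3, 5, 1]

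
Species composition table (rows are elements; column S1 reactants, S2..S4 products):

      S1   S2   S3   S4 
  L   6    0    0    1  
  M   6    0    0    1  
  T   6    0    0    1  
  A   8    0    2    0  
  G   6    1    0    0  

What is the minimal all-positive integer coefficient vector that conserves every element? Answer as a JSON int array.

L: 1·6 = 6 | 6·0+4·0+6·1 = 6
M: 1·6 = 6 | 6·0+4·0+6·1 = 6
T: 1·6 = 6 | 6·0+4·0+6·1 = 6
A: 1·8 = 8 | 6·0+4·2+6·0 = 8
G: 1·6 = 6 | 6·1+4·0+6·0 = 6
gcd(1,6,4,6) = 1

Coefficients: [1, 6, 4, 6]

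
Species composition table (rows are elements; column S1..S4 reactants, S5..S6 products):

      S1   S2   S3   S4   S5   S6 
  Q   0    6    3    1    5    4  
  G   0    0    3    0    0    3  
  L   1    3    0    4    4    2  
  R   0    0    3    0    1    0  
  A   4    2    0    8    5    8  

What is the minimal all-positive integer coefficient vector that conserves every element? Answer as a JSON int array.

Q: 5·0+5·6+2·3+2·1 = 38 | 6·5+2·4 = 38
G: 5·0+5·0+2·3+2·0 = 6 | 6·0+2·3 = 6
L: 5·1+5·3+2·0+2·4 = 28 | 6·4+2·2 = 28
R: 5·0+5·0+2·3+2·0 = 6 | 6·1+2·0 = 6
A: 5·4+5·2+2·0+2·8 = 46 | 6·5+2·8 = 46
gcd(5,5,2,2,6,2) = 1

Coefficients: [5, 5, 2, 2, 6, 2]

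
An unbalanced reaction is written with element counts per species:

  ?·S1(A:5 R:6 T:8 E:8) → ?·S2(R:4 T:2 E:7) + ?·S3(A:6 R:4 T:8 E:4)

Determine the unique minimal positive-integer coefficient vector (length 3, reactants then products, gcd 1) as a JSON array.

A: 6·5 = 30 | 4·0+5·6 = 30
R: 6·6 = 36 | 4·4+5·4 = 36
T: 6·8 = 48 | 4·2+5·8 = 48
E: 6·8 = 48 | 4·7+5·4 = 48
gcd(6,4,5) = 1

Coefficients: [6, 4, 5]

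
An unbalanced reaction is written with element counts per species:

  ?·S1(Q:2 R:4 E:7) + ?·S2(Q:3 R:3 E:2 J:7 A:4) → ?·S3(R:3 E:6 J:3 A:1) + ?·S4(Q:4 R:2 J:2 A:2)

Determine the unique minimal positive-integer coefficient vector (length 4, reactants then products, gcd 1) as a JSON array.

Coefficients: [4, 4, 6, 5]

Q: 4·2+4·3 = 20 | 6·0+5·4 = 20
R: 4·4+4·3 = 28 | 6·3+5·2 = 28
E: 4·7+4·2 = 36 | 6·6+5·0 = 36
J: 4·0+4·7 = 28 | 6·3+5·2 = 28
A: 4·0+4·4 = 16 | 6·1+5·2 = 16
gcd(4,4,6,5) = 1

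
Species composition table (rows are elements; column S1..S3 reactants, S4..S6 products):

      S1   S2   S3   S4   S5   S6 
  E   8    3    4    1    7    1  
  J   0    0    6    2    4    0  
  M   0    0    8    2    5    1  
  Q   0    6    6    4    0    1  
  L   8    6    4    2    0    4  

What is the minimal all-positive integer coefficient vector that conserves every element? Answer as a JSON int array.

E: 1·8+1·3+3·4 = 23 | 5·1+2·7+4·1 = 23
J: 1·0+1·0+3·6 = 18 | 5·2+2·4+4·0 = 18
M: 1·0+1·0+3·8 = 24 | 5·2+2·5+4·1 = 24
Q: 1·0+1·6+3·6 = 24 | 5·4+2·0+4·1 = 24
L: 1·8+1·6+3·4 = 26 | 5·2+2·0+4·4 = 26
gcd(1,1,3,5,2,4) = 1

Coefficients: [1, 1, 3, 5, 2, 4]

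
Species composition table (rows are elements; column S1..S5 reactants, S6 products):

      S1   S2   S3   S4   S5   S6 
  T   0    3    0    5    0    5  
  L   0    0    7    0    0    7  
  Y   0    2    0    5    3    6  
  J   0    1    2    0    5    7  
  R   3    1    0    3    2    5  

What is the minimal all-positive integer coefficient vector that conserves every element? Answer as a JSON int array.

T: 2·0+5·3+4·0+1·5+3·0 = 20 | 4·5 = 20
L: 2·0+5·0+4·7+1·0+3·0 = 28 | 4·7 = 28
Y: 2·0+5·2+4·0+1·5+3·3 = 24 | 4·6 = 24
J: 2·0+5·1+4·2+1·0+3·5 = 28 | 4·7 = 28
R: 2·3+5·1+4·0+1·3+3·2 = 20 | 4·5 = 20
gcd(2,5,4,1,3,4) = 1

Coefficients: [2, 5, 4, 1, 3, 4]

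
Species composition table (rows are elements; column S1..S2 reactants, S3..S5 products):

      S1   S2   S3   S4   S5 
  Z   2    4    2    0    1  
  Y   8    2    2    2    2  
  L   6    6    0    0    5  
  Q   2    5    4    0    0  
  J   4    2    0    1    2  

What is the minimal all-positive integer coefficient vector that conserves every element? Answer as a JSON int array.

Z: 3·2+2·4 = 14 | 4·2+4·0+6·1 = 14
Y: 3·8+2·2 = 28 | 4·2+4·2+6·2 = 28
L: 3·6+2·6 = 30 | 4·0+4·0+6·5 = 30
Q: 3·2+2·5 = 16 | 4·4+4·0+6·0 = 16
J: 3·4+2·2 = 16 | 4·0+4·1+6·2 = 16
gcd(3,2,4,4,6) = 1

Coefficients: [3, 2, 4, 4, 6]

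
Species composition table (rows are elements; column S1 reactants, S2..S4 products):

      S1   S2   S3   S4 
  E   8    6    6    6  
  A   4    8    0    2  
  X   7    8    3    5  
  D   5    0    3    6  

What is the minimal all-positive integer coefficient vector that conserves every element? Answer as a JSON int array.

E: 3·8 = 24 | 1·6+1·6+2·6 = 24
A: 3·4 = 12 | 1·8+1·0+2·2 = 12
X: 3·7 = 21 | 1·8+1·3+2·5 = 21
D: 3·5 = 15 | 1·0+1·3+2·6 = 15
gcd(3,1,1,2) = 1

Coefficients: [3, 1, 1, 2]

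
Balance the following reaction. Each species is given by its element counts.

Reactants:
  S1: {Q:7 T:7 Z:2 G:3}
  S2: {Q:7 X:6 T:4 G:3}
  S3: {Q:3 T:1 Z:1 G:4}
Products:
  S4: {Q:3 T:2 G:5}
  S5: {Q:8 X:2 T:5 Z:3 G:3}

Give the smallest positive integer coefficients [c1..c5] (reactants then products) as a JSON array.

Coefficients: [2, 1, 5, 4, 3]

Q: 2·7+1·7+5·3 = 36 | 4·3+3·8 = 36
X: 2·0+1·6+5·0 = 6 | 4·0+3·2 = 6
T: 2·7+1·4+5·1 = 23 | 4·2+3·5 = 23
Z: 2·2+1·0+5·1 = 9 | 4·0+3·3 = 9
G: 2·3+1·3+5·4 = 29 | 4·5+3·3 = 29
gcd(2,1,5,4,3) = 1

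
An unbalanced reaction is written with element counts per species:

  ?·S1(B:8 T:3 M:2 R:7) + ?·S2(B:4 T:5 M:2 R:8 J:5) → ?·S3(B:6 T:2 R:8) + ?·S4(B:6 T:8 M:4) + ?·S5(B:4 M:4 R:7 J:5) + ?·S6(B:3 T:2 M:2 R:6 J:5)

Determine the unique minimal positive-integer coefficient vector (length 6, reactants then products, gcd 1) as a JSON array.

B: 5·8+3·4 = 52 | 5·6+2·6+1·4+2·3 = 52
T: 5·3+3·5 = 30 | 5·2+2·8+1·0+2·2 = 30
M: 5·2+3·2 = 16 | 5·0+2·4+1·4+2·2 = 16
R: 5·7+3·8 = 59 | 5·8+2·0+1·7+2·6 = 59
J: 5·0+3·5 = 15 | 5·0+2·0+1·5+2·5 = 15
gcd(5,3,5,2,1,2) = 1

Coefficients: [5, 3, 5, 2, 1, 2]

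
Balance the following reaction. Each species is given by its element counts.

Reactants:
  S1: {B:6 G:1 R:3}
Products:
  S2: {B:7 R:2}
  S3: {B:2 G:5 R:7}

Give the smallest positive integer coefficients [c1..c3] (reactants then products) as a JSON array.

Coefficients: [5, 4, 1]

B: 5·6 = 30 | 4·7+1·2 = 30
G: 5·1 = 5 | 4·0+1·5 = 5
R: 5·3 = 15 | 4·2+1·7 = 15
gcd(5,4,1) = 1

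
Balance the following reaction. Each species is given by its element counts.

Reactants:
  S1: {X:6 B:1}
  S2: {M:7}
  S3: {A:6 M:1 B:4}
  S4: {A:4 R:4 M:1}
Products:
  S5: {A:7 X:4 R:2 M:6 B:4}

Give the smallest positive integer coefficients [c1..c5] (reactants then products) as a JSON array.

Coefficients: [4, 4, 5, 3, 6]

A: 4·0+4·0+5·6+3·4 = 42 | 6·7 = 42
X: 4·6+4·0+5·0+3·0 = 24 | 6·4 = 24
R: 4·0+4·0+5·0+3·4 = 12 | 6·2 = 12
M: 4·0+4·7+5·1+3·1 = 36 | 6·6 = 36
B: 4·1+4·0+5·4+3·0 = 24 | 6·4 = 24
gcd(4,4,5,3,6) = 1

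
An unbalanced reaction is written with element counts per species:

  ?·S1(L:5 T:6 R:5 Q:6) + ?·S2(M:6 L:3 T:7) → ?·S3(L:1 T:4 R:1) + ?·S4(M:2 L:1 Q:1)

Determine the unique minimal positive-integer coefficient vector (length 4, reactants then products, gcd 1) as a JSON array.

M: 1·0+2·6 = 12 | 5·0+6·2 = 12
L: 1·5+2·3 = 11 | 5·1+6·1 = 11
T: 1·6+2·7 = 20 | 5·4+6·0 = 20
R: 1·5+2·0 = 5 | 5·1+6·0 = 5
Q: 1·6+2·0 = 6 | 5·0+6·1 = 6
gcd(1,2,5,6) = 1

Coefficients: [1, 2, 5, 6]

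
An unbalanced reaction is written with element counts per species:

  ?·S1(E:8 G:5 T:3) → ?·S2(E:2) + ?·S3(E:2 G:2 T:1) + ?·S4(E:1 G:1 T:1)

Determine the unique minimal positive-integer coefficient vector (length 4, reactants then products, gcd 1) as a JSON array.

Coefficients: [2, 3, 4, 2]

E: 2·8 = 16 | 3·2+4·2+2·1 = 16
G: 2·5 = 10 | 3·0+4·2+2·1 = 10
T: 2·3 = 6 | 3·0+4·1+2·1 = 6
gcd(2,3,4,2) = 1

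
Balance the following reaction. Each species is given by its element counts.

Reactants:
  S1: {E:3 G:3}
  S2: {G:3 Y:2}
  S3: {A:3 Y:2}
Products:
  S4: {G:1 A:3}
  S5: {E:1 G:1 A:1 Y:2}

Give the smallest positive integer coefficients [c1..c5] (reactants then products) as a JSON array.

Coefficients: [2, 1, 5, 3, 6]

E: 2·3+1·0+5·0 = 6 | 3·0+6·1 = 6
G: 2·3+1·3+5·0 = 9 | 3·1+6·1 = 9
A: 2·0+1·0+5·3 = 15 | 3·3+6·1 = 15
Y: 2·0+1·2+5·2 = 12 | 3·0+6·2 = 12
gcd(2,1,5,3,6) = 1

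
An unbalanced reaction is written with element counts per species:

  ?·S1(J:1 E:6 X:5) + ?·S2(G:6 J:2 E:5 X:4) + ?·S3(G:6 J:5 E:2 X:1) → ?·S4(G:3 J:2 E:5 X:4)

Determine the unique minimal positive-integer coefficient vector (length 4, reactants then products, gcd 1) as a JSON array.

Coefficients: [3, 2, 1, 6]

G: 3·0+2·6+1·6 = 18 | 6·3 = 18
J: 3·1+2·2+1·5 = 12 | 6·2 = 12
E: 3·6+2·5+1·2 = 30 | 6·5 = 30
X: 3·5+2·4+1·1 = 24 | 6·4 = 24
gcd(3,2,1,6) = 1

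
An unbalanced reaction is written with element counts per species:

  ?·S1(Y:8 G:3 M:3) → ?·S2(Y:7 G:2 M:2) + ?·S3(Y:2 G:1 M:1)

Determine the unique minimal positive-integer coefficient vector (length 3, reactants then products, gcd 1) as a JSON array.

Coefficients: [3, 2, 5]

Y: 3·8 = 24 | 2·7+5·2 = 24
G: 3·3 = 9 | 2·2+5·1 = 9
M: 3·3 = 9 | 2·2+5·1 = 9
gcd(3,2,5) = 1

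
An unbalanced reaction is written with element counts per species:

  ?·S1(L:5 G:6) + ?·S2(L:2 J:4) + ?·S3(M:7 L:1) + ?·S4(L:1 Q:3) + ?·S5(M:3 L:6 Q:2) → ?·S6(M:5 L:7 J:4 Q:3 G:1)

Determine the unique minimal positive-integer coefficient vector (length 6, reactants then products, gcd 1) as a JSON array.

Coefficients: [1, 6, 3, 4, 3, 6]

M: 1·0+6·0+3·7+4·0+3·3 = 30 | 6·5 = 30
L: 1·5+6·2+3·1+4·1+3·6 = 42 | 6·7 = 42
J: 1·0+6·4+3·0+4·0+3·0 = 24 | 6·4 = 24
Q: 1·0+6·0+3·0+4·3+3·2 = 18 | 6·3 = 18
G: 1·6+6·0+3·0+4·0+3·0 = 6 | 6·1 = 6
gcd(1,6,3,4,3,6) = 1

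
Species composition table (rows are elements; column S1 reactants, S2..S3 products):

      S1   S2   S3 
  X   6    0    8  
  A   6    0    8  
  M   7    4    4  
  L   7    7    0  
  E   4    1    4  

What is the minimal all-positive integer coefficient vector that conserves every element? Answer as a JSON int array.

Coefficients: [4, 4, 3]

X: 4·6 = 24 | 4·0+3·8 = 24
A: 4·6 = 24 | 4·0+3·8 = 24
M: 4·7 = 28 | 4·4+3·4 = 28
L: 4·7 = 28 | 4·7+3·0 = 28
E: 4·4 = 16 | 4·1+3·4 = 16
gcd(4,4,3) = 1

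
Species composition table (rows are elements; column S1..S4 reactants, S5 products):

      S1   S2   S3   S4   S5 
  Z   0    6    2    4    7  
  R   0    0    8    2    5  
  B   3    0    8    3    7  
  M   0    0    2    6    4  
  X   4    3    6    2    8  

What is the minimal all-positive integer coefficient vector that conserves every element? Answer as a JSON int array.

Z: 3·0+4·6+3·2+3·4 = 42 | 6·7 = 42
R: 3·0+4·0+3·8+3·2 = 30 | 6·5 = 30
B: 3·3+4·0+3·8+3·3 = 42 | 6·7 = 42
M: 3·0+4·0+3·2+3·6 = 24 | 6·4 = 24
X: 3·4+4·3+3·6+3·2 = 48 | 6·8 = 48
gcd(3,4,3,3,6) = 1

Coefficients: [3, 4, 3, 3, 6]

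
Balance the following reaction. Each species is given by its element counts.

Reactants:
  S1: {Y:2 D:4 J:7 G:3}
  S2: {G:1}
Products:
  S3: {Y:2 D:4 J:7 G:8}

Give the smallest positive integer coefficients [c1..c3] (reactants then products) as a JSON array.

Y: 1·2+5·0 = 2 | 1·2 = 2
D: 1·4+5·0 = 4 | 1·4 = 4
J: 1·7+5·0 = 7 | 1·7 = 7
G: 1·3+5·1 = 8 | 1·8 = 8
gcd(1,5,1) = 1

Coefficients: [1, 5, 1]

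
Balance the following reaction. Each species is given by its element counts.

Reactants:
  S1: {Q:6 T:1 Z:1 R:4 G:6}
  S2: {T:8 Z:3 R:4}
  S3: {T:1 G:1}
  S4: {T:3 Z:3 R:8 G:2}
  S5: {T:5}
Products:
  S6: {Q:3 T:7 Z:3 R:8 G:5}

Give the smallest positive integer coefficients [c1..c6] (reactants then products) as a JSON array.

Coefficients: [3, 1, 4, 4, 3, 6]

Q: 3·6+1·0+4·0+4·0+3·0 = 18 | 6·3 = 18
T: 3·1+1·8+4·1+4·3+3·5 = 42 | 6·7 = 42
Z: 3·1+1·3+4·0+4·3+3·0 = 18 | 6·3 = 18
R: 3·4+1·4+4·0+4·8+3·0 = 48 | 6·8 = 48
G: 3·6+1·0+4·1+4·2+3·0 = 30 | 6·5 = 30
gcd(3,1,4,4,3,6) = 1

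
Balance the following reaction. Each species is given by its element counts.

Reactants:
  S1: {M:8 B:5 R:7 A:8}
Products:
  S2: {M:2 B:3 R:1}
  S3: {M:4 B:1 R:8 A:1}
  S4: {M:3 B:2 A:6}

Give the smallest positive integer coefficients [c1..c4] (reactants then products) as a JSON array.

Coefficients: [5, 3, 4, 6]

M: 5·8 = 40 | 3·2+4·4+6·3 = 40
B: 5·5 = 25 | 3·3+4·1+6·2 = 25
R: 5·7 = 35 | 3·1+4·8+6·0 = 35
A: 5·8 = 40 | 3·0+4·1+6·6 = 40
gcd(5,3,4,6) = 1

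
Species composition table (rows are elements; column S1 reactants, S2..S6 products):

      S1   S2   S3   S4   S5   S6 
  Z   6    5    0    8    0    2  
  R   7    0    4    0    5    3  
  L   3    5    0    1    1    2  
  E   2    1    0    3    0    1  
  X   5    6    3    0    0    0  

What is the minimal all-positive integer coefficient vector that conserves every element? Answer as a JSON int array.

Coefficients: [6, 2, 6, 3, 3, 1]

Z: 6·6 = 36 | 2·5+6·0+3·8+3·0+1·2 = 36
R: 6·7 = 42 | 2·0+6·4+3·0+3·5+1·3 = 42
L: 6·3 = 18 | 2·5+6·0+3·1+3·1+1·2 = 18
E: 6·2 = 12 | 2·1+6·0+3·3+3·0+1·1 = 12
X: 6·5 = 30 | 2·6+6·3+3·0+3·0+1·0 = 30
gcd(6,2,6,3,3,1) = 1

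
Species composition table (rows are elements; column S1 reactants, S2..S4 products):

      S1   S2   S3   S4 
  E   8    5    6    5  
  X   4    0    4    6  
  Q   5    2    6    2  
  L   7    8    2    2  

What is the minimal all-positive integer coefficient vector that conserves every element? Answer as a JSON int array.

E: 6·8 = 48 | 4·5+3·6+2·5 = 48
X: 6·4 = 24 | 4·0+3·4+2·6 = 24
Q: 6·5 = 30 | 4·2+3·6+2·2 = 30
L: 6·7 = 42 | 4·8+3·2+2·2 = 42
gcd(6,4,3,2) = 1

Coefficients: [6, 4, 3, 2]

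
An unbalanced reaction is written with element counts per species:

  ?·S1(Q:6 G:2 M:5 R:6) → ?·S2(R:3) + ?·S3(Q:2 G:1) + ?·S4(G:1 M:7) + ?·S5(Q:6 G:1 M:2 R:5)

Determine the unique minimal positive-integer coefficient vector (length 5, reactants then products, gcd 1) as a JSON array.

Q: 4·6 = 24 | 3·0+3·2+2·0+3·6 = 24
G: 4·2 = 8 | 3·0+3·1+2·1+3·1 = 8
M: 4·5 = 20 | 3·0+3·0+2·7+3·2 = 20
R: 4·6 = 24 | 3·3+3·0+2·0+3·5 = 24
gcd(4,3,3,2,3) = 1

Coefficients: [4, 3, 3, 2, 3]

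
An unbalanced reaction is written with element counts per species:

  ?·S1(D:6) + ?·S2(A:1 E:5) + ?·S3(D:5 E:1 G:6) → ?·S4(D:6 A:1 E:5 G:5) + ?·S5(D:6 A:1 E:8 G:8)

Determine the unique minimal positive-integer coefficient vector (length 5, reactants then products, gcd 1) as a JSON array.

D: 1·6+6·0+6·5 = 36 | 4·6+2·6 = 36
A: 1·0+6·1+6·0 = 6 | 4·1+2·1 = 6
E: 1·0+6·5+6·1 = 36 | 4·5+2·8 = 36
G: 1·0+6·0+6·6 = 36 | 4·5+2·8 = 36
gcd(1,6,6,4,2) = 1

Coefficients: [1, 6, 6, 4, 2]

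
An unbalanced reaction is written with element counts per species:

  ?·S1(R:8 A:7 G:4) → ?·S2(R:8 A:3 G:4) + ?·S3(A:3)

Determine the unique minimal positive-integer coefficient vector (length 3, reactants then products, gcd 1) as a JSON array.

R: 3·8 = 24 | 3·8+4·0 = 24
A: 3·7 = 21 | 3·3+4·3 = 21
G: 3·4 = 12 | 3·4+4·0 = 12
gcd(3,3,4) = 1

Coefficients: [3, 3, 4]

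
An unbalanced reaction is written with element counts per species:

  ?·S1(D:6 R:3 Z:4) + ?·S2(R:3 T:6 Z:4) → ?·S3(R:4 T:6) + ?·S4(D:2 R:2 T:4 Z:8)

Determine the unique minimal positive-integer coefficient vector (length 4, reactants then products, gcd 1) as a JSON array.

D: 1·6+5·0 = 6 | 3·0+3·2 = 6
R: 1·3+5·3 = 18 | 3·4+3·2 = 18
T: 1·0+5·6 = 30 | 3·6+3·4 = 30
Z: 1·4+5·4 = 24 | 3·0+3·8 = 24
gcd(1,5,3,3) = 1

Coefficients: [1, 5, 3, 3]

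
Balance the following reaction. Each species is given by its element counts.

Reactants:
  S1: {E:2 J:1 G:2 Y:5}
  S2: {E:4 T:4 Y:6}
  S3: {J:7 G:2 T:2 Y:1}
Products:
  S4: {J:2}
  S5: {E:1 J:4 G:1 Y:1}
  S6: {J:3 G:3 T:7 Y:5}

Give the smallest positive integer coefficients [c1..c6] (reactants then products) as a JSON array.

Coefficients: [1, 1, 5, 3, 6, 2]

E: 1·2+1·4+5·0 = 6 | 3·0+6·1+2·0 = 6
J: 1·1+1·0+5·7 = 36 | 3·2+6·4+2·3 = 36
G: 1·2+1·0+5·2 = 12 | 3·0+6·1+2·3 = 12
T: 1·0+1·4+5·2 = 14 | 3·0+6·0+2·7 = 14
Y: 1·5+1·6+5·1 = 16 | 3·0+6·1+2·5 = 16
gcd(1,1,5,3,6,2) = 1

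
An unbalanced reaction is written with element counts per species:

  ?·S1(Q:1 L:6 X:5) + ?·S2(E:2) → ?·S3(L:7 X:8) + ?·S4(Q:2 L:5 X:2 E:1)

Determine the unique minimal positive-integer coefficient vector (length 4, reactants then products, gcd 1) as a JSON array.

Q: 4·1+1·0 = 4 | 2·0+2·2 = 4
L: 4·6+1·0 = 24 | 2·7+2·5 = 24
X: 4·5+1·0 = 20 | 2·8+2·2 = 20
E: 4·0+1·2 = 2 | 2·0+2·1 = 2
gcd(4,1,2,2) = 1

Coefficients: [4, 1, 2, 2]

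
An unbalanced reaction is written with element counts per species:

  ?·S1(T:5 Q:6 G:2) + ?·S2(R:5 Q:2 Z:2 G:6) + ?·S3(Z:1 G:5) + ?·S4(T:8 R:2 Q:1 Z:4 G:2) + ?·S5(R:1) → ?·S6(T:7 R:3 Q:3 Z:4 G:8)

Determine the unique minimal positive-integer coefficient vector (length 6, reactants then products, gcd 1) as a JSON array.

Coefficients: [2, 1, 6, 4, 5, 6]

T: 2·5+1·0+6·0+4·8+5·0 = 42 | 6·7 = 42
R: 2·0+1·5+6·0+4·2+5·1 = 18 | 6·3 = 18
Q: 2·6+1·2+6·0+4·1+5·0 = 18 | 6·3 = 18
Z: 2·0+1·2+6·1+4·4+5·0 = 24 | 6·4 = 24
G: 2·2+1·6+6·5+4·2+5·0 = 48 | 6·8 = 48
gcd(2,1,6,4,5,6) = 1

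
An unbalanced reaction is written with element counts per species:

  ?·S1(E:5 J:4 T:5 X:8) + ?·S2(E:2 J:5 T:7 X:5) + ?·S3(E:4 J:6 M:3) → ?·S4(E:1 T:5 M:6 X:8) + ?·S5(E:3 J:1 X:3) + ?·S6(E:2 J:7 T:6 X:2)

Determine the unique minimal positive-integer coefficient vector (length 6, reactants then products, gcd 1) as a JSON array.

Coefficients: [3, 2, 2, 1, 6, 4]

E: 3·5+2·2+2·4 = 27 | 1·1+6·3+4·2 = 27
J: 3·4+2·5+2·6 = 34 | 1·0+6·1+4·7 = 34
T: 3·5+2·7+2·0 = 29 | 1·5+6·0+4·6 = 29
M: 3·0+2·0+2·3 = 6 | 1·6+6·0+4·0 = 6
X: 3·8+2·5+2·0 = 34 | 1·8+6·3+4·2 = 34
gcd(3,2,2,1,6,4) = 1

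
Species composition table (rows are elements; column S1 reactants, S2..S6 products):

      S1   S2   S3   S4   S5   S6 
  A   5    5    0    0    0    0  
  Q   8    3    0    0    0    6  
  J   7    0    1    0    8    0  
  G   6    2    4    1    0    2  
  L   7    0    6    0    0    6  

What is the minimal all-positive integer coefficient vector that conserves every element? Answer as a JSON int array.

Coefficients: [6, 6, 2, 6, 5, 5]

A: 6·5 = 30 | 6·5+2·0+6·0+5·0+5·0 = 30
Q: 6·8 = 48 | 6·3+2·0+6·0+5·0+5·6 = 48
J: 6·7 = 42 | 6·0+2·1+6·0+5·8+5·0 = 42
G: 6·6 = 36 | 6·2+2·4+6·1+5·0+5·2 = 36
L: 6·7 = 42 | 6·0+2·6+6·0+5·0+5·6 = 42
gcd(6,6,2,6,5,5) = 1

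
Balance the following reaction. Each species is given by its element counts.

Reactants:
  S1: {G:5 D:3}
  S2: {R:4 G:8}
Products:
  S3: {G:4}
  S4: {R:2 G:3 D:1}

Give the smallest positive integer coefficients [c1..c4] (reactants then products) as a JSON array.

Coefficients: [2, 3, 4, 6]

R: 2·0+3·4 = 12 | 4·0+6·2 = 12
G: 2·5+3·8 = 34 | 4·4+6·3 = 34
D: 2·3+3·0 = 6 | 4·0+6·1 = 6
gcd(2,3,4,6) = 1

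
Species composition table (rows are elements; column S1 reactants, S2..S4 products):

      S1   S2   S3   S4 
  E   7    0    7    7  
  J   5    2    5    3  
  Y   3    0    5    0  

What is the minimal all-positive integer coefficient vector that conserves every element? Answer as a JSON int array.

Coefficients: [5, 2, 3, 2]

E: 5·7 = 35 | 2·0+3·7+2·7 = 35
J: 5·5 = 25 | 2·2+3·5+2·3 = 25
Y: 5·3 = 15 | 2·0+3·5+2·0 = 15
gcd(5,2,3,2) = 1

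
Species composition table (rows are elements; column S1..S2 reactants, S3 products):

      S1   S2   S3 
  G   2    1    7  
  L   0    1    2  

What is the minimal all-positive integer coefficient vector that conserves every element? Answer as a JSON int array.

G: 5·2+4·1 = 14 | 2·7 = 14
L: 5·0+4·1 = 4 | 2·2 = 4
gcd(5,4,2) = 1

Coefficients: [5, 4, 2]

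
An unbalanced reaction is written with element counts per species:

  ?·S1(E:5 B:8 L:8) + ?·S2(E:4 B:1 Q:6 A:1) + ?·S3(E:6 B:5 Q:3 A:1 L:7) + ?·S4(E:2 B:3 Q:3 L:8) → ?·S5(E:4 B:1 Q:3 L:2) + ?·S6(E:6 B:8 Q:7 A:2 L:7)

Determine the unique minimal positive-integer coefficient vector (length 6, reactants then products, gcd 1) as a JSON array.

E: 2·5+5·4+1·6+1·2 = 38 | 5·4+3·6 = 38
B: 2·8+5·1+1·5+1·3 = 29 | 5·1+3·8 = 29
Q: 2·0+5·6+1·3+1·3 = 36 | 5·3+3·7 = 36
A: 2·0+5·1+1·1+1·0 = 6 | 5·0+3·2 = 6
L: 2·8+5·0+1·7+1·8 = 31 | 5·2+3·7 = 31
gcd(2,5,1,1,5,3) = 1

Coefficients: [2, 5, 1, 1, 5, 3]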